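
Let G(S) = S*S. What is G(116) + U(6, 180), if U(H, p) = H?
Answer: 13462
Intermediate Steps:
G(S) = S**2
G(116) + U(6, 180) = 116**2 + 6 = 13456 + 6 = 13462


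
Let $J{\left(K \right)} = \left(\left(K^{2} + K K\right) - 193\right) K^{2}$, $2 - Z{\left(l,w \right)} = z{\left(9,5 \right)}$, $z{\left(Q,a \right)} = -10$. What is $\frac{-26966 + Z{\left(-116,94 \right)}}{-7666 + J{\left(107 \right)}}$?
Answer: $- \frac{26954}{259941879} \approx -0.00010369$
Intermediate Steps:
$Z{\left(l,w \right)} = 12$ ($Z{\left(l,w \right)} = 2 - -10 = 2 + 10 = 12$)
$J{\left(K \right)} = K^{2} \left(-193 + 2 K^{2}\right)$ ($J{\left(K \right)} = \left(\left(K^{2} + K^{2}\right) - 193\right) K^{2} = \left(2 K^{2} - 193\right) K^{2} = \left(-193 + 2 K^{2}\right) K^{2} = K^{2} \left(-193 + 2 K^{2}\right)$)
$\frac{-26966 + Z{\left(-116,94 \right)}}{-7666 + J{\left(107 \right)}} = \frac{-26966 + 12}{-7666 + 107^{2} \left(-193 + 2 \cdot 107^{2}\right)} = - \frac{26954}{-7666 + 11449 \left(-193 + 2 \cdot 11449\right)} = - \frac{26954}{-7666 + 11449 \left(-193 + 22898\right)} = - \frac{26954}{-7666 + 11449 \cdot 22705} = - \frac{26954}{-7666 + 259949545} = - \frac{26954}{259941879}$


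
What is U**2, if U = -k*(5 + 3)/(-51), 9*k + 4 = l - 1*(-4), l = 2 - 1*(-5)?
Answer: 3136/210681 ≈ 0.014885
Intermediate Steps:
l = 7 (l = 2 + 5 = 7)
k = 7/9 (k = -4/9 + (7 - 1*(-4))/9 = -4/9 + (7 + 4)/9 = -4/9 + (1/9)*11 = -4/9 + 11/9 = 7/9 ≈ 0.77778)
U = 56/459 (U = -7*(5 + 3)/9/(-51) = -(7/9)*8*(-1)/51 = -56*(-1)/(9*51) = -1*(-56/459) = 56/459 ≈ 0.12200)
U**2 = (56/459)**2 = 3136/210681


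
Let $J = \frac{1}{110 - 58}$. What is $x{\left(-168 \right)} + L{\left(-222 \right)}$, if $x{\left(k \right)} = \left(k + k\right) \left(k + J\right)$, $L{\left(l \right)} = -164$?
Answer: $\frac{731608}{13} \approx 56278.0$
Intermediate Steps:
$J = \frac{1}{52}$ ($J = \frac{1}{110 - 58} = \frac{1}{52} \approx 0.019231$)
$x{\left(k \right)} = 2 k \left(\frac{1}{52} + k\right)$ ($x{\left(k \right)} = \left(k + k\right) \left(k + \frac{1}{52}\right) = 2 k \left(\frac{1}{52} + k\right)$)
$x{\left(-168 \right)} + L{\left(-222 \right)} = \frac{1}{26} \left(-168\right) \left(1 + 52 \left(-168\right)\right) - 164 = \frac{1}{26} \left(-168\right) \left(1 - 8736\right) - 164 = \frac{1}{26} \left(-168\right) \left(-8735\right) - 164 = \frac{733740}{13} - 164 = \frac{731608}{13}$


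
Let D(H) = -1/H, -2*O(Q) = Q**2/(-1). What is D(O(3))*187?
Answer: -374/9 ≈ -41.556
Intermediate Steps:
O(Q) = Q**2/2 (O(Q) = -Q**2/(2*(-1)) = -Q**2*(-1)/2 = -(-1)*Q**2/2 = Q**2/2)
D(O(3))*187 = -1/((1/2)*3**2)*187 = -1/((1/2)*9)*187 = -1/9/2*187 = -1*2/9*187 = -2/9*187 = -374/9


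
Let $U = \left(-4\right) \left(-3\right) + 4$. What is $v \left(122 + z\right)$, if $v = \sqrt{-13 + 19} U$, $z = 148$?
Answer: $4320 \sqrt{6} \approx 10582.0$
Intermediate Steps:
$U = 16$ ($U = 12 + 4 = 16$)
$v = 16 \sqrt{6}$ ($v = \sqrt{-13 + 19} \cdot 16 = \sqrt{6} \cdot 16 = 16 \sqrt{6} \approx 39.192$)
$v \left(122 + z\right) = 16 \sqrt{6} \left(122 + 148\right) = 16 \sqrt{6} \cdot 270 = 4320 \sqrt{6}$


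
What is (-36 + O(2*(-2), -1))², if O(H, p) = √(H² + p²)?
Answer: (36 - √17)² ≈ 1016.1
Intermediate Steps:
(-36 + O(2*(-2), -1))² = (-36 + √((2*(-2))² + (-1)²))² = (-36 + √((-4)² + 1))² = (-36 + √(16 + 1))² = (-36 + √17)²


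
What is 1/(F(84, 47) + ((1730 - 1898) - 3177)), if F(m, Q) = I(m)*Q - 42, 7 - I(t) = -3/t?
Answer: -28/85577 ≈ -0.00032719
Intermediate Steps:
I(t) = 7 + 3/t (I(t) = 7 - (-3)/t = 7 + 3/t)
F(m, Q) = -42 + Q*(7 + 3/m) (F(m, Q) = (7 + 3/m)*Q - 42 = Q*(7 + 3/m) - 42 = -42 + Q*(7 + 3/m))
1/(F(84, 47) + ((1730 - 1898) - 3177)) = 1/((-42 + 7*47 + 3*47/84) + ((1730 - 1898) - 3177)) = 1/((-42 + 329 + 3*47*(1/84)) + (-168 - 3177)) = 1/((-42 + 329 + 47/28) - 3345) = 1/(8083/28 - 3345) = 1/(-85577/28) = -28/85577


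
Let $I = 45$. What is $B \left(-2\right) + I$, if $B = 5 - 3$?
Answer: $41$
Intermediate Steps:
$B = 2$
$B \left(-2\right) + I = 2 \left(-2\right) + 45 = -4 + 45 = 41$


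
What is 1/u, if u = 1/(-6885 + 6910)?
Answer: 25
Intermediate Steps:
u = 1/25 ≈ 0.040000
1/u = 1/(1/25) = 25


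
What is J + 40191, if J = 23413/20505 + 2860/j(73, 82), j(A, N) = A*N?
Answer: 2466679947074/61371465 ≈ 40193.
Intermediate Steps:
J = 99397259/61371465 (J = 23413/20505 + 2860/((73*82)) = 23413*(1/20505) + 2860/5986 = 23413/20505 + 2860*(1/5986) = 23413/20505 + 1430/2993 = 99397259/61371465 ≈ 1.6196)
J + 40191 = 99397259/61371465 + 40191 = 2466679947074/61371465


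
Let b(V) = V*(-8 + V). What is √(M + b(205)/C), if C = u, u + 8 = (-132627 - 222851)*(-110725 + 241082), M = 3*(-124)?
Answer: I*√20582809720975623638/235223582 ≈ 19.287*I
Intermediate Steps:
M = -372
u = -46339045654 (u = -8 + (-132627 - 222851)*(-110725 + 241082) = -8 - 355478*130357 = -8 - 46339045646 = -46339045654)
C = -46339045654
√(M + b(205)/C) = √(-372 + (205*(-8 + 205))/(-46339045654)) = √(-372 + (205*197)*(-1/46339045654)) = √(-372 + 40385*(-1/46339045654)) = √(-372 - 205/235223582) = √(-87503172709/235223582) = I*√20582809720975623638/235223582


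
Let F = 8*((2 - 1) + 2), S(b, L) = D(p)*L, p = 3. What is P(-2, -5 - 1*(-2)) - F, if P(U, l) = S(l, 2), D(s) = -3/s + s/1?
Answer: -20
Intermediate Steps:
D(s) = s - 3/s (D(s) = -3/s + s*1 = -3/s + s = s - 3/s)
S(b, L) = 2*L (S(b, L) = (3 - 3/3)*L = (3 - 3*⅓)*L = (3 - 1)*L = 2*L)
F = 24 (F = 8*(1 + 2) = 8*3 = 24)
P(U, l) = 4 (P(U, l) = 2*2 = 4)
P(-2, -5 - 1*(-2)) - F = 4 - 1*24 = 4 - 24 = -20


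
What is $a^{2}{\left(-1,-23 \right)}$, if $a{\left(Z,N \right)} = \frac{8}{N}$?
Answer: $\frac{64}{529} \approx 0.12098$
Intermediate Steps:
$a^{2}{\left(-1,-23 \right)} = \left(\frac{8}{-23}\right)^{2} = \left(8 \left(- \frac{1}{23}\right)\right)^{2} = \left(- \frac{8}{23}\right)^{2} = \frac{64}{529}$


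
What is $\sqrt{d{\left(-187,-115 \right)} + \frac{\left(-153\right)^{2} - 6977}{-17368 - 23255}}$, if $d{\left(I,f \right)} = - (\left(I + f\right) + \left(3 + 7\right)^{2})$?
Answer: $\frac{\sqrt{332678564922}}{40623} \approx 14.198$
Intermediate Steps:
$d{\left(I,f \right)} = -100 - I - f$ ($d{\left(I,f \right)} = - (\left(I + f\right) + 10^{2}) = - (\left(I + f\right) + 100) = - (100 + I + f) = -100 - I - f$)
$\sqrt{d{\left(-187,-115 \right)} + \frac{\left(-153\right)^{2} - 6977}{-17368 - 23255}} = \sqrt{\left(-100 - -187 - -115\right) + \frac{\left(-153\right)^{2} - 6977}{-17368 - 23255}} = \sqrt{\left(-100 + 187 + 115\right) + \frac{23409 - 6977}{-40623}} = \sqrt{202 + 16432 \left(- \frac{1}{40623}\right)} = \sqrt{202 - \frac{16432}{40623}} = \sqrt{\frac{8189414}{40623}} = \frac{\sqrt{332678564922}}{40623}$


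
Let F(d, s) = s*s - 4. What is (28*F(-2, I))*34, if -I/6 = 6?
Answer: 1229984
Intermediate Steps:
I = -36 (I = -6*6 = -36)
F(d, s) = -4 + s**2 (F(d, s) = s**2 - 4 = -4 + s**2)
(28*F(-2, I))*34 = (28*(-4 + (-36)**2))*34 = (28*(-4 + 1296))*34 = (28*1292)*34 = 36176*34 = 1229984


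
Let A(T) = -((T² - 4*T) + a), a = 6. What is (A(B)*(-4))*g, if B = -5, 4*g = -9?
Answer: -459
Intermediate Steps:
g = -9/4 (g = (¼)*(-9) = -9/4 ≈ -2.2500)
A(T) = -6 - T² + 4*T (A(T) = -((T² - 4*T) + 6) = -(6 + T² - 4*T) = -6 - T² + 4*T)
(A(B)*(-4))*g = ((-6 - 1*(-5)² + 4*(-5))*(-4))*(-9/4) = ((-6 - 1*25 - 20)*(-4))*(-9/4) = ((-6 - 25 - 20)*(-4))*(-9/4) = -51*(-4)*(-9/4) = 204*(-9/4) = -459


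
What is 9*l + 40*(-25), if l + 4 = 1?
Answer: -1027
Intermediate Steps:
l = -3 (l = -4 + 1 = -3)
9*l + 40*(-25) = 9*(-3) + 40*(-25) = -27 - 1000 = -1027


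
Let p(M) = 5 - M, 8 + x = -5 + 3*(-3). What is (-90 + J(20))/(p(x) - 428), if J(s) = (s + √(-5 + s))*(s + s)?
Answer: -710/401 - 40*√15/401 ≈ -2.1569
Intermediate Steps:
x = -22 (x = -8 + (-5 + 3*(-3)) = -8 + (-5 - 9) = -8 - 14 = -22)
J(s) = 2*s*(s + √(-5 + s)) (J(s) = (s + √(-5 + s))*(2*s) = 2*s*(s + √(-5 + s)))
(-90 + J(20))/(p(x) - 428) = (-90 + 2*20*(20 + √(-5 + 20)))/((5 - 1*(-22)) - 428) = (-90 + 2*20*(20 + √15))/((5 + 22) - 428) = (-90 + (800 + 40*√15))/(27 - 428) = (710 + 40*√15)/(-401) = (710 + 40*√15)*(-1/401) = -710/401 - 40*√15/401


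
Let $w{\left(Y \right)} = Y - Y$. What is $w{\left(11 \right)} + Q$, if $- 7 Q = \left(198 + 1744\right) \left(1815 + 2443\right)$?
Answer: $- \frac{8269036}{7} \approx -1.1813 \cdot 10^{6}$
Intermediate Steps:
$w{\left(Y \right)} = 0$
$Q = - \frac{8269036}{7}$ ($Q = - \frac{\left(198 + 1744\right) \left(1815 + 2443\right)}{7} = - \frac{1942 \cdot 4258}{7} = \left(- \frac{1}{7}\right) 8269036 = - \frac{8269036}{7} \approx -1.1813 \cdot 10^{6}$)
$w{\left(11 \right)} + Q = 0 - \frac{8269036}{7} = - \frac{8269036}{7}$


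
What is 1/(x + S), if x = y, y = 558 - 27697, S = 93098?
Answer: 1/65959 ≈ 1.5161e-5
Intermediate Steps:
y = -27139
x = -27139
1/(x + S) = 1/(-27139 + 93098) = 1/65959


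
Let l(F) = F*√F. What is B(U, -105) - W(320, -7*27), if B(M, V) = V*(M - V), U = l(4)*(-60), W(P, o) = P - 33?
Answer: 39088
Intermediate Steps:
l(F) = F^(3/2)
W(P, o) = -33 + P
U = -480 (U = 4^(3/2)*(-60) = 8*(-60) = -480)
B(U, -105) - W(320, -7*27) = -105*(-480 - 1*(-105)) - (-33 + 320) = -105*(-480 + 105) - 1*287 = -105*(-375) - 287 = 39375 - 287 = 39088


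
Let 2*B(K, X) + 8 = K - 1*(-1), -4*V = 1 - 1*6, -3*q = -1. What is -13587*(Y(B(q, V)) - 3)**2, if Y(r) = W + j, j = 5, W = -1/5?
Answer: -1100547/25 ≈ -44022.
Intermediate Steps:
q = 1/3 (q = -1/3*(-1) = 1/3 ≈ 0.33333)
V = 5/4 (V = -(1 - 1*6)/4 = -(1 - 6)/4 = -1/4*(-5) = 5/4 ≈ 1.2500)
W = -1/5 (W = -1*1/5 = -1/5 ≈ -0.20000)
B(K, X) = -7/2 + K/2 (B(K, X) = -4 + (K - 1*(-1))/2 = -4 + (K + 1)/2 = -4 + (1 + K)/2 = -4 + (1/2 + K/2) = -7/2 + K/2)
Y(r) = 24/5 (Y(r) = -1/5 + 5 = 24/5)
-13587*(Y(B(q, V)) - 3)**2 = -13587*(24/5 - 3)**2 = -13587*(9/5)**2 = -13587*81/25 = -1100547/25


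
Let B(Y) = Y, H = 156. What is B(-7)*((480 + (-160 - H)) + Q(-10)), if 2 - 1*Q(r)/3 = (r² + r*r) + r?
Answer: 2800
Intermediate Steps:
Q(r) = 6 - 6*r² - 3*r (Q(r) = 6 - 3*((r² + r*r) + r) = 6 - 3*((r² + r²) + r) = 6 - 3*(2*r² + r) = 6 - 3*(r + 2*r²) = 6 + (-6*r² - 3*r) = 6 - 6*r² - 3*r)
B(-7)*((480 + (-160 - H)) + Q(-10)) = -7*((480 + (-160 - 1*156)) + (6 - 6*(-10)² - 3*(-10))) = -7*((480 + (-160 - 156)) + (6 - 6*100 + 30)) = -7*((480 - 316) + (6 - 600 + 30)) = -7*(164 - 564) = -7*(-400) = 2800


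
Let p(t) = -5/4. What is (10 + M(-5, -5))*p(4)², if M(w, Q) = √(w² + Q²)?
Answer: 125/8 + 125*√2/16 ≈ 26.674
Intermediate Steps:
p(t) = -5/4 (p(t) = -5*¼ = -5/4)
M(w, Q) = √(Q² + w²)
(10 + M(-5, -5))*p(4)² = (10 + √((-5)² + (-5)²))*(-5/4)² = (10 + √(25 + 25))*(25/16) = (10 + √50)*(25/16) = (10 + 5*√2)*(25/16) = 125/8 + 125*√2/16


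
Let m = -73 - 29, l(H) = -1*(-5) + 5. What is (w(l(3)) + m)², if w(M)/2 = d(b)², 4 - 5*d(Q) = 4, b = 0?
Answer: 10404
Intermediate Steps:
d(Q) = 0 (d(Q) = ⅘ - ⅕*4 = ⅘ - ⅘ = 0)
l(H) = 10 (l(H) = 5 + 5 = 10)
w(M) = 0 (w(M) = 2*0² = 2*0 = 0)
m = -102 (m = -73 - 1*29 = -73 - 29 = -102)
(w(l(3)) + m)² = (0 - 102)² = (-102)² = 10404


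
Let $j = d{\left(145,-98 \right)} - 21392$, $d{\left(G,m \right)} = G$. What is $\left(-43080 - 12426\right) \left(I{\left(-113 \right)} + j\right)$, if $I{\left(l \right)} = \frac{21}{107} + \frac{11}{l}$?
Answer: $\frac{14259284973186}{12091} \approx 1.1793 \cdot 10^{9}$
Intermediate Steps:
$I{\left(l \right)} = \frac{21}{107} + \frac{11}{l}$ ($I{\left(l \right)} = 21 \cdot \frac{1}{107} + \frac{11}{l} = \frac{21}{107} + \frac{11}{l}$)
$j = -21247$ ($j = 145 - 21392 = -21247$)
$\left(-43080 - 12426\right) \left(I{\left(-113 \right)} + j\right) = \left(-43080 - 12426\right) \left(\left(\frac{21}{107} + \frac{11}{-113}\right) - 21247\right) = - 55506 \left(\left(\frac{21}{107} + 11 \left(- \frac{1}{113}\right)\right) - 21247\right) = - 55506 \left(\left(\frac{21}{107} - \frac{11}{113}\right) - 21247\right) = - 55506 \left(\frac{1196}{12091} - 21247\right) = \left(-55506\right) \left(- \frac{256896281}{12091}\right) = \frac{14259284973186}{12091}$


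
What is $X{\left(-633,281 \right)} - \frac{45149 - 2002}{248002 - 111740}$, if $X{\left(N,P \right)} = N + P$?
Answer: $- \frac{48007371}{136262} \approx -352.32$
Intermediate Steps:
$X{\left(-633,281 \right)} - \frac{45149 - 2002}{248002 - 111740} = \left(-633 + 281\right) - \frac{45149 - 2002}{248002 - 111740} = -352 - \frac{43147}{136262} = - \frac{48007371}{136262}$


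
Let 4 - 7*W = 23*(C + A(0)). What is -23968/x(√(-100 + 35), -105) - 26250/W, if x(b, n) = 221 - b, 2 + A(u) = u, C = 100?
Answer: 7*(-2537*I + 35*√65)/(3*(√65 + 221*I)) ≈ -26.642 - 3.9512*I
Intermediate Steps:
A(u) = -2 + u
W = -2250/7 (W = 4/7 - 23*(100 + (-2 + 0))/7 = 4/7 - 23*(100 - 2)/7 = 4/7 - 23*98/7 = 4/7 - ⅐*2254 = 4/7 - 322 = -2250/7 ≈ -321.43)
-23968/x(√(-100 + 35), -105) - 26250/W = -23968/(221 - √(-100 + 35)) - 26250/(-2250/7) = -23968/(221 - √(-65)) - 26250*(-7/2250) = -23968/(221 - I*√65) + 245/3 = 245/3 - 23968/(221 - I*√65)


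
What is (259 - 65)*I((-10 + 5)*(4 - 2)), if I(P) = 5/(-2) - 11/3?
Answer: -3589/3 ≈ -1196.3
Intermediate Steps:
I(P) = -37/6 (I(P) = 5*(-½) - 11*⅓ = -5/2 - 11/3 = -37/6)
(259 - 65)*I((-10 + 5)*(4 - 2)) = (259 - 65)*(-37/6) = 194*(-37/6) = -3589/3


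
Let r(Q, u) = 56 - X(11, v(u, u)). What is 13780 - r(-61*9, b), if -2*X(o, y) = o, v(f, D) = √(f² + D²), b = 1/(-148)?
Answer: 27437/2 ≈ 13719.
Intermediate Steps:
b = -1/148 ≈ -0.0067568
v(f, D) = √(D² + f²)
X(o, y) = -o/2
r(Q, u) = 123/2 (r(Q, u) = 56 - (-1)*11/2 = 56 - 1*(-11/2) = 56 + 11/2 = 123/2)
13780 - r(-61*9, b) = 13780 - 1*123/2 = 13780 - 123/2 = 27437/2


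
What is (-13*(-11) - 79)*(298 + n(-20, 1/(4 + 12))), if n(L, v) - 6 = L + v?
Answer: 18180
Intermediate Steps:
n(L, v) = 6 + L + v (n(L, v) = 6 + (L + v) = 6 + L + v)
(-13*(-11) - 79)*(298 + n(-20, 1/(4 + 12))) = (-13*(-11) - 79)*(298 + (6 - 20 + 1/(4 + 12))) = (143 - 79)*(298 + (6 - 20 + 1/16)) = 64*(298 + (6 - 20 + 1/16)) = 64*(298 - 223/16) = 64*(4545/16) = 18180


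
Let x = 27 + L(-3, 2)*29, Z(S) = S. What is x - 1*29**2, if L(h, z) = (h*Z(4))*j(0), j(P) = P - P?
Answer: -814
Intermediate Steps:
j(P) = 0
L(h, z) = 0 (L(h, z) = (h*4)*0 = (4*h)*0 = 0)
x = 27 (x = 27 + 0*29 = 27 + 0 = 27)
x - 1*29**2 = 27 - 1*29**2 = 27 - 1*841 = 27 - 841 = -814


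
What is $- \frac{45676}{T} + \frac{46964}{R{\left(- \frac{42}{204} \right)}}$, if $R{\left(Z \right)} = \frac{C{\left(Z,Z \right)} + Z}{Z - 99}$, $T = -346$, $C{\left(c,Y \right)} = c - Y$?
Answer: $\frac{27405015822}{1211} \approx 2.263 \cdot 10^{7}$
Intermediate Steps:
$R{\left(Z \right)} = \frac{Z}{-99 + Z}$ ($R{\left(Z \right)} = \frac{\left(Z - Z\right) + Z}{Z - 99} = \frac{0 + Z}{-99 + Z} = \frac{Z}{-99 + Z}$)
$- \frac{45676}{T} + \frac{46964}{R{\left(- \frac{42}{204} \right)}} = - \frac{45676}{-346} + \frac{46964}{- \frac{42}{204} \frac{1}{-99 - \frac{42}{204}}} = \left(-45676\right) \left(- \frac{1}{346}\right) + \frac{46964}{\left(-42\right) \frac{1}{204} \frac{1}{-99 - \frac{7}{34}}} = \frac{22838}{173} + \frac{46964}{\left(- \frac{7}{34}\right) \frac{1}{-99 - \frac{7}{34}}} = \frac{22838}{173} + \frac{46964}{\left(- \frac{7}{34}\right) \frac{1}{- \frac{3373}{34}}} = \frac{22838}{173} + \frac{46964}{\left(- \frac{7}{34}\right) \left(- \frac{34}{3373}\right)} = \frac{22838}{173} + \frac{46964}{\frac{7}{3373}} = \frac{22838}{173} + 46964 \cdot \frac{3373}{7} = \frac{22838}{173} + \frac{158409572}{7} = \frac{27405015822}{1211}$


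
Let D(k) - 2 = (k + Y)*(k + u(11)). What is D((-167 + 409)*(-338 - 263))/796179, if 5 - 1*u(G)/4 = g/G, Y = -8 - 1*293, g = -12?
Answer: 233129628364/8757969 ≈ 26619.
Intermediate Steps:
Y = -301 (Y = -8 - 293 = -301)
u(G) = 20 + 48/G (u(G) = 20 - (-48)/G = 20 + 48/G)
D(k) = 2 + (-301 + k)*(268/11 + k) (D(k) = 2 + (k - 301)*(k + (20 + 48/11)) = 2 + (-301 + k)*(k + (20 + 48*(1/11))) = 2 + (-301 + k)*(k + (20 + 48/11)) = 2 + (-301 + k)*(k + 268/11) = 2 + (-301 + k)*(268/11 + k))
D((-167 + 409)*(-338 - 263))/796179 = (-80646/11 + ((-167 + 409)*(-338 - 263))² - 3043*(-167 + 409)*(-338 - 263)/11)/796179 = (-80646/11 + (242*(-601))² - 66946*(-601))*(1/796179) = (-80646/11 + (-145442)² - 3043/11*(-145442))*(1/796179) = (-80646/11 + 21153375364 + 40234546)*(1/796179) = (233129628364/11)*(1/796179) = 233129628364/8757969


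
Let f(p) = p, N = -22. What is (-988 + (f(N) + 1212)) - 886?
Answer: -684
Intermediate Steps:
(-988 + (f(N) + 1212)) - 886 = (-988 + (-22 + 1212)) - 886 = (-988 + 1190) - 886 = 202 - 886 = -684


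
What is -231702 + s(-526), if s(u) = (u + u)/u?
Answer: -231700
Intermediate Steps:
s(u) = 2 (s(u) = (2*u)/u = 2)
-231702 + s(-526) = -231702 + 2 = -231700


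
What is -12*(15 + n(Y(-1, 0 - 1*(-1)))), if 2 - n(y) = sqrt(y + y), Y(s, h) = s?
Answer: -204 + 12*I*sqrt(2) ≈ -204.0 + 16.971*I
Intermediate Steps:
n(y) = 2 - sqrt(2)*sqrt(y) (n(y) = 2 - sqrt(y + y) = 2 - sqrt(2*y) = 2 - sqrt(2)*sqrt(y))
-12*(15 + n(Y(-1, 0 - 1*(-1)))) = -12*(15 + (2 - sqrt(2)*sqrt(-1))) = -12*(15 + (2 - sqrt(2)*I)) = -12*(15 + (2 - I*sqrt(2))) = -12*(17 - I*sqrt(2)) = -204 + 12*I*sqrt(2)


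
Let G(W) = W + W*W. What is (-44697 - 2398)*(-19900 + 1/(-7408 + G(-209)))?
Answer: 33798838144905/36064 ≈ 9.3719e+8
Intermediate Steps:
G(W) = W + W²
(-44697 - 2398)*(-19900 + 1/(-7408 + G(-209))) = (-44697 - 2398)*(-19900 + 1/(-7408 - 209*(1 - 209))) = -47095*(-19900 + 1/(-7408 - 209*(-208))) = -47095*(-19900 + 1/(-7408 + 43472)) = -47095*(-19900 + 1/36064) = -47095*(-717673599/36064) = 33798838144905/36064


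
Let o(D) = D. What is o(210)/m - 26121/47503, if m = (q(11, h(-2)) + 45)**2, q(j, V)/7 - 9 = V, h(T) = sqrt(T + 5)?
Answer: -371877882671/700095461263 - 35280*sqrt(3)/14737921 ≈ -0.53533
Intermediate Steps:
h(T) = sqrt(5 + T)
q(j, V) = 63 + 7*V
m = (108 + 7*sqrt(3))**2 (m = ((63 + 7*sqrt(5 - 2)) + 45)**2 = ((63 + 7*sqrt(3)) + 45)**2 = (108 + 7*sqrt(3))**2 ≈ 14430.)
o(210)/m - 26121/47503 = 210/(11811 + 1512*sqrt(3)) - 26121/47503 = -26121/47503 + 210/(11811 + 1512*sqrt(3))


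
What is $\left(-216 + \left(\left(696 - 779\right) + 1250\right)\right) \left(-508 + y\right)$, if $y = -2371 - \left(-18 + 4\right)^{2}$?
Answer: $-2924325$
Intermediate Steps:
$y = -2567$ ($y = -2371 - \left(-14\right)^{2} = -2371 - 196 = -2567$)
$\left(-216 + \left(\left(696 - 779\right) + 1250\right)\right) \left(-508 + y\right) = \left(-216 + \left(\left(696 - 779\right) + 1250\right)\right) \left(-508 - 2567\right) = \left(-216 + \left(-83 + 1250\right)\right) \left(-3075\right) = \left(-216 + 1167\right) \left(-3075\right) = 951 \left(-3075\right) = -2924325$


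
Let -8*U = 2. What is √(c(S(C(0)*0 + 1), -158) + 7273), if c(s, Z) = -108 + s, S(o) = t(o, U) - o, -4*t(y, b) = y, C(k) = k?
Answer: √28655/2 ≈ 84.639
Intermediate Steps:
U = -¼ (U = -⅛*2 = -¼ ≈ -0.25000)
t(y, b) = -y/4
S(o) = -5*o/4 (S(o) = -o/4 - o = -5*o/4)
√(c(S(C(0)*0 + 1), -158) + 7273) = √((-108 - 5*(0*0 + 1)/4) + 7273) = √((-108 - 5*(0 + 1)/4) + 7273) = √((-108 - 5/4*1) + 7273) = √((-108 - 5/4) + 7273) = √(-437/4 + 7273) = √(28655/4) = √28655/2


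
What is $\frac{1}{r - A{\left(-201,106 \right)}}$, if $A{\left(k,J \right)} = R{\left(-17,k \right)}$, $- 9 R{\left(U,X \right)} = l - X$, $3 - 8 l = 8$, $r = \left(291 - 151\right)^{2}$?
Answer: $\frac{72}{1412803} \approx 5.0962 \cdot 10^{-5}$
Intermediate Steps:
$r = 19600$ ($r = 140^{2} = 19600$)
$l = - \frac{5}{8}$ ($l = \frac{3}{8} - 1 = - \frac{5}{8} \approx -0.625$)
$R{\left(U,X \right)} = \frac{5}{72} + \frac{X}{9}$ ($R{\left(U,X \right)} = - \frac{- \frac{5}{8} - X}{9} = \frac{5}{72} + \frac{X}{9}$)
$A{\left(k,J \right)} = \frac{5}{72} + \frac{k}{9}$
$\frac{1}{r - A{\left(-201,106 \right)}} = \frac{1}{19600 - \left(\frac{5}{72} + \frac{1}{9} \left(-201\right)\right)} = \frac{1}{19600 - \left(\frac{5}{72} - \frac{67}{3}\right)} = \frac{1}{19600 - - \frac{1603}{72}} = \frac{1}{19600 + \frac{1603}{72}} = \frac{1}{\frac{1412803}{72}} = \frac{72}{1412803}$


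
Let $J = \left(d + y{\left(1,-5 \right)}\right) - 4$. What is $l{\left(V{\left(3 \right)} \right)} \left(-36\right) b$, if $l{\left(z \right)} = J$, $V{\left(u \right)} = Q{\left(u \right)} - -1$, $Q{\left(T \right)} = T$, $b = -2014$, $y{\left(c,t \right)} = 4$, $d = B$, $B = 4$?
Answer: $290016$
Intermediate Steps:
$d = 4$
$J = 4$ ($J = \left(4 + 4\right) - 4 = 8 - 4 = 4$)
$V{\left(u \right)} = 1 + u$ ($V{\left(u \right)} = u - -1 = u + 1 = 1 + u$)
$l{\left(z \right)} = 4$
$l{\left(V{\left(3 \right)} \right)} \left(-36\right) b = 4 \left(-36\right) \left(-2014\right) = \left(-144\right) \left(-2014\right) = 290016$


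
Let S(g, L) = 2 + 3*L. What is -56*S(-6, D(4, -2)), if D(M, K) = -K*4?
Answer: -1456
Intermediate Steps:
D(M, K) = -4*K
-56*S(-6, D(4, -2)) = -56*(2 + 3*(-4*(-2))) = -56*(2 + 3*8) = -56*(2 + 24) = -56*26 = -1456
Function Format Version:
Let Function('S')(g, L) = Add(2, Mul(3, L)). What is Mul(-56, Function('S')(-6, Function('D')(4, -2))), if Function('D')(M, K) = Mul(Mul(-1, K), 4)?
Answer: -1456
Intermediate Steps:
Function('D')(M, K) = Mul(-4, K)
Mul(-56, Function('S')(-6, Function('D')(4, -2))) = Mul(-56, Add(2, Mul(3, Mul(-4, -2)))) = Mul(-56, Add(2, Mul(3, 8))) = Mul(-56, Add(2, 24)) = Mul(-56, 26) = -1456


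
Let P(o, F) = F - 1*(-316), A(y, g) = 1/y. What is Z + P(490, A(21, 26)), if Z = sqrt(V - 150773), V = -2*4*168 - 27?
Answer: 6637/21 + 4*I*sqrt(9509) ≈ 316.05 + 390.06*I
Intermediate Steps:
V = -1371 (V = -8*168 - 27 = -1344 - 27 = -1371)
P(o, F) = 316 + F (P(o, F) = F + 316 = 316 + F)
Z = 4*I*sqrt(9509) (Z = sqrt(-1371 - 150773) = sqrt(-152144) = 4*I*sqrt(9509) ≈ 390.06*I)
Z + P(490, A(21, 26)) = 4*I*sqrt(9509) + (316 + 1/21) = 4*I*sqrt(9509) + 6637/21 = 6637/21 + 4*I*sqrt(9509)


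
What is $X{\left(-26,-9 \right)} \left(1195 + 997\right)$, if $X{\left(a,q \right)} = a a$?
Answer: $1481792$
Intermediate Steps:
$X{\left(a,q \right)} = a^{2}$
$X{\left(-26,-9 \right)} \left(1195 + 997\right) = \left(-26\right)^{2} \left(1195 + 997\right) = 676 \cdot 2192 = 1481792$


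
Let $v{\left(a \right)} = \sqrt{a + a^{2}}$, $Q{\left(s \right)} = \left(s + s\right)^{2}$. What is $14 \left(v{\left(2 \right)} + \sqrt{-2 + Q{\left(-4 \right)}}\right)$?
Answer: $14 \sqrt{6} + 14 \sqrt{62} \approx 144.53$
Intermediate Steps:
$Q{\left(s \right)} = 4 s^{2}$ ($Q{\left(s \right)} = \left(2 s\right)^{2} = 4 s^{2}$)
$14 \left(v{\left(2 \right)} + \sqrt{-2 + Q{\left(-4 \right)}}\right) = 14 \left(\sqrt{2 \left(1 + 2\right)} + \sqrt{-2 + 4 \left(-4\right)^{2}}\right) = 14 \left(\sqrt{2 \cdot 3} + \sqrt{-2 + 4 \cdot 16}\right) = 14 \left(\sqrt{6} + \sqrt{-2 + 64}\right) = 14 \left(\sqrt{6} + \sqrt{62}\right) = 14 \sqrt{6} + 14 \sqrt{62}$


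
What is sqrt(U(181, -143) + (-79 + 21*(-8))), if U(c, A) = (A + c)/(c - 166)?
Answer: I*sqrt(55005)/15 ≈ 15.635*I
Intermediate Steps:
U(c, A) = (A + c)/(-166 + c)
sqrt(U(181, -143) + (-79 + 21*(-8))) = sqrt((-143 + 181)/(-166 + 181) + (-79 + 21*(-8))) = sqrt(38/15 + (-79 - 168)) = sqrt((1/15)*38 - 247) = sqrt(38/15 - 247) = sqrt(-3667/15) = I*sqrt(55005)/15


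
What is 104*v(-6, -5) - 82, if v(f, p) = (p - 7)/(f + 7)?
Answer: -1330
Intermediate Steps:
v(f, p) = (-7 + p)/(7 + f)
104*v(-6, -5) - 82 = 104*((-7 - 5)/(7 - 6)) - 82 = 104*(-12/1) - 82 = 104*(1*(-12)) - 82 = 104*(-12) - 82 = -1248 - 82 = -1330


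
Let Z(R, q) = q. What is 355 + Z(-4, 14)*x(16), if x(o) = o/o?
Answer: 369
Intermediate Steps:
x(o) = 1
355 + Z(-4, 14)*x(16) = 355 + 14*1 = 355 + 14 = 369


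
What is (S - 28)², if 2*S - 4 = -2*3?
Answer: 841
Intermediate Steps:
S = -1 (S = 2 + (-2*3)/2 = 2 + (½)*(-6) = 2 - 3 = -1)
(S - 28)² = (-1 - 28)² = (-29)² = 841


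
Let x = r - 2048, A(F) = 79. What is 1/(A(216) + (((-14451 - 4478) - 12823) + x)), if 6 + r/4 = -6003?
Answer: -1/57757 ≈ -1.7314e-5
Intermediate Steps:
r = -24036 (r = -24 + 4*(-6003) = -24 - 24012 = -24036)
x = -26084 (x = -24036 - 2048 = -26084)
1/(A(216) + (((-14451 - 4478) - 12823) + x)) = 1/(79 + (((-14451 - 4478) - 12823) - 26084)) = 1/(79 + ((-18929 - 12823) - 26084)) = 1/(79 + (-31752 - 26084)) = 1/(79 - 57836) = 1/(-57757) = -1/57757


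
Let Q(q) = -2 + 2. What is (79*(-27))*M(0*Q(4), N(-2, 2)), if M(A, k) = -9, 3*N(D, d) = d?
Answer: 19197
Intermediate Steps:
Q(q) = 0
N(D, d) = d/3
(79*(-27))*M(0*Q(4), N(-2, 2)) = (79*(-27))*(-9) = -2133*(-9) = 19197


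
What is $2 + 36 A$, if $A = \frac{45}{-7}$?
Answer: $- \frac{1606}{7} \approx -229.43$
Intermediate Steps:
$A = - \frac{45}{7}$ ($A = 45 \left(- \frac{1}{7}\right) = - \frac{45}{7} \approx -6.4286$)
$2 + 36 A = 2 + 36 \left(- \frac{45}{7}\right) = 2 - \frac{1620}{7} = - \frac{1606}{7}$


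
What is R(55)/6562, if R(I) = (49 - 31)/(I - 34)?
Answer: 3/22967 ≈ 0.00013062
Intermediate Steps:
R(I) = 18/(-34 + I)
R(55)/6562 = (18/(-34 + 55))/6562 = (18/21)*(1/6562) = (18*(1/21))*(1/6562) = (6/7)*(1/6562) = 3/22967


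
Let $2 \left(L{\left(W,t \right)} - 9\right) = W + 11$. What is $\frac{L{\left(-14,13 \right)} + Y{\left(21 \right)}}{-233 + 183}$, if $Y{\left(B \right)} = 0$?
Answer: $- \frac{3}{20} \approx -0.15$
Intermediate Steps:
$L{\left(W,t \right)} = \frac{29}{2} + \frac{W}{2}$ ($L{\left(W,t \right)} = 9 + \frac{W + 11}{2} = 9 + \frac{11 + W}{2} = 9 + \left(\frac{11}{2} + \frac{W}{2}\right) = \frac{29}{2} + \frac{W}{2}$)
$\frac{L{\left(-14,13 \right)} + Y{\left(21 \right)}}{-233 + 183} = \frac{\left(\frac{29}{2} + \frac{1}{2} \left(-14\right)\right) + 0}{-233 + 183} = \frac{\left(\frac{29}{2} - 7\right) + 0}{-50} = \left(\frac{15}{2} + 0\right) \left(- \frac{1}{50}\right) = \frac{15}{2} \left(- \frac{1}{50}\right) = - \frac{3}{20}$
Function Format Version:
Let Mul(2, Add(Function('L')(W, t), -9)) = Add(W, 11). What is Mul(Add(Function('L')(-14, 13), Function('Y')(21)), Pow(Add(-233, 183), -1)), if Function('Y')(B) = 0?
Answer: Rational(-3, 20) ≈ -0.15000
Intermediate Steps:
Function('L')(W, t) = Add(Rational(29, 2), Mul(Rational(1, 2), W)) (Function('L')(W, t) = Add(9, Mul(Rational(1, 2), Add(W, 11))) = Add(9, Mul(Rational(1, 2), Add(11, W))) = Add(9, Add(Rational(11, 2), Mul(Rational(1, 2), W))) = Add(Rational(29, 2), Mul(Rational(1, 2), W)))
Mul(Add(Function('L')(-14, 13), Function('Y')(21)), Pow(Add(-233, 183), -1)) = Mul(Add(Add(Rational(29, 2), Mul(Rational(1, 2), -14)), 0), Pow(Add(-233, 183), -1)) = Mul(Add(Add(Rational(29, 2), -7), 0), Pow(-50, -1)) = Mul(Add(Rational(15, 2), 0), Rational(-1, 50)) = Mul(Rational(15, 2), Rational(-1, 50)) = Rational(-3, 20)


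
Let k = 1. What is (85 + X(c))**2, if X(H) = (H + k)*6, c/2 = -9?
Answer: 289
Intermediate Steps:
c = -18 (c = 2*(-9) = -18)
X(H) = 6 + 6*H (X(H) = (H + 1)*6 = (1 + H)*6 = 6 + 6*H)
(85 + X(c))**2 = (85 + (6 + 6*(-18)))**2 = (85 + (6 - 108))**2 = (85 - 102)**2 = (-17)**2 = 289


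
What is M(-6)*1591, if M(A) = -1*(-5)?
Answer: 7955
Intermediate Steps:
M(A) = 5
M(-6)*1591 = 5*1591 = 7955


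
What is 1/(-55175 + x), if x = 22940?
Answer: -1/32235 ≈ -3.1022e-5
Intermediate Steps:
1/(-55175 + x) = 1/(-55175 + 22940) = 1/(-32235) = -1/32235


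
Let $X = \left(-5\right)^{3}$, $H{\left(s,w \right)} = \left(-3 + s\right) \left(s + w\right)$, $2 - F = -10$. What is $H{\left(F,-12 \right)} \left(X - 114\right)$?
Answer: $0$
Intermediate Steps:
$F = 12$ ($F = 2 - -10 = 2 + 10 = 12$)
$X = -125$
$H{\left(F,-12 \right)} \left(X - 114\right) = \left(12^{2} - 36 - -36 + 12 \left(-12\right)\right) \left(-125 - 114\right) = \left(144 - 36 + 36 - 144\right) \left(-239\right) = 0 \left(-239\right) = 0$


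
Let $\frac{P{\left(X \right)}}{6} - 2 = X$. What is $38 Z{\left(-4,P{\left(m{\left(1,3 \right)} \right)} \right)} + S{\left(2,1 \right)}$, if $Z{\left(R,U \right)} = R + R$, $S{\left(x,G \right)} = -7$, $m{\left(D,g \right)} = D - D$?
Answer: $-311$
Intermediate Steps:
$m{\left(D,g \right)} = 0$
$P{\left(X \right)} = 12 + 6 X$
$Z{\left(R,U \right)} = 2 R$
$38 Z{\left(-4,P{\left(m{\left(1,3 \right)} \right)} \right)} + S{\left(2,1 \right)} = 38 \cdot 2 \left(-4\right) - 7 = 38 \left(-8\right) - 7 = -304 - 7 = -311$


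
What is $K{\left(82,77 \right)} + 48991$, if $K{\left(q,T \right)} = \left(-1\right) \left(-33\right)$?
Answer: $49024$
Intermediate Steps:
$K{\left(q,T \right)} = 33$
$K{\left(82,77 \right)} + 48991 = 33 + 48991 = 49024$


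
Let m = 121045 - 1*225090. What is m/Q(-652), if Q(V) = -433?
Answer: 104045/433 ≈ 240.29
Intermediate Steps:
m = -104045 (m = 121045 - 225090 = -104045)
m/Q(-652) = -104045/(-433) = -104045*(-1/433) = 104045/433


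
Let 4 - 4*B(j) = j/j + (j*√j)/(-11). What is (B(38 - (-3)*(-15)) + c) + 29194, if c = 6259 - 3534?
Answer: 127679/4 - 7*I*√7/44 ≈ 31920.0 - 0.42092*I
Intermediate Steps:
c = 2725
B(j) = ¾ + j^(3/2)/44 (B(j) = 1 - (j/j + (j*√j)/(-11))/4 = 1 - (1 + j^(3/2)*(-1/11))/4 = 1 - (1 - j^(3/2)/11)/4 = 1 + (-¼ + j^(3/2)/44) = ¾ + j^(3/2)/44)
(B(38 - (-3)*(-15)) + c) + 29194 = ((¾ + (38 - (-3)*(-15))^(3/2)/44) + 2725) + 29194 = ((¾ + (38 - 1*45)^(3/2)/44) + 2725) + 29194 = ((¾ + (38 - 45)^(3/2)/44) + 2725) + 29194 = ((¾ + (-7)^(3/2)/44) + 2725) + 29194 = ((¾ + (-7*I*√7)/44) + 2725) + 29194 = ((¾ - 7*I*√7/44) + 2725) + 29194 = (10903/4 - 7*I*√7/44) + 29194 = 127679/4 - 7*I*√7/44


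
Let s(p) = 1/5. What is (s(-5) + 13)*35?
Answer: 462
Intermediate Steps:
s(p) = ⅕
(s(-5) + 13)*35 = (⅕ + 13)*35 = (66/5)*35 = 462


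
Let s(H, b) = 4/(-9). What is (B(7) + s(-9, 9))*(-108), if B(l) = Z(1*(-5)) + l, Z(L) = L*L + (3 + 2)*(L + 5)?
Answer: -3408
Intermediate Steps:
Z(L) = 25 + L² + 5*L (Z(L) = L² + 5*(5 + L) = L² + (25 + 5*L) = 25 + L² + 5*L)
B(l) = 25 + l (B(l) = (25 + (1*(-5))² + 5*(1*(-5))) + l = (25 + (-5)² + 5*(-5)) + l = (25 + 25 - 25) + l = 25 + l)
s(H, b) = -4/9 (s(H, b) = 4*(-⅑) = -4/9)
(B(7) + s(-9, 9))*(-108) = ((25 + 7) - 4/9)*(-108) = (32 - 4/9)*(-108) = (284/9)*(-108) = -3408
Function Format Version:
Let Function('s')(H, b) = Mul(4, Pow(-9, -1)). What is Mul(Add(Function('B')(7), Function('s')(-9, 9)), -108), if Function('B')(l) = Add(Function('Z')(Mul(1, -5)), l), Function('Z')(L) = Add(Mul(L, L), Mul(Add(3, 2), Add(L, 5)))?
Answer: -3408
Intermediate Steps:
Function('Z')(L) = Add(25, Pow(L, 2), Mul(5, L)) (Function('Z')(L) = Add(Pow(L, 2), Mul(5, Add(5, L))) = Add(Pow(L, 2), Add(25, Mul(5, L))) = Add(25, Pow(L, 2), Mul(5, L)))
Function('B')(l) = Add(25, l) (Function('B')(l) = Add(Add(25, Pow(Mul(1, -5), 2), Mul(5, Mul(1, -5))), l) = Add(Add(25, Pow(-5, 2), Mul(5, -5)), l) = Add(Add(25, 25, -25), l) = Add(25, l))
Function('s')(H, b) = Rational(-4, 9) (Function('s')(H, b) = Mul(4, Rational(-1, 9)) = Rational(-4, 9))
Mul(Add(Function('B')(7), Function('s')(-9, 9)), -108) = Mul(Add(Add(25, 7), Rational(-4, 9)), -108) = Mul(Add(32, Rational(-4, 9)), -108) = Mul(Rational(284, 9), -108) = -3408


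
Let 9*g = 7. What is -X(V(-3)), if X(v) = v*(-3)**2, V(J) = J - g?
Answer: 34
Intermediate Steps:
g = 7/9 (g = (1/9)*7 = 7/9 ≈ 0.77778)
V(J) = -7/9 + J (V(J) = J - 1*7/9 = J - 7/9 = -7/9 + J)
X(v) = 9*v (X(v) = v*9 = 9*v)
-X(V(-3)) = -9*(-7/9 - 3) = -9*(-34)/9 = -1*(-34) = 34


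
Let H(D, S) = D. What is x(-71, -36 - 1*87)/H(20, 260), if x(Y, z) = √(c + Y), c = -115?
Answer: I*√186/20 ≈ 0.68191*I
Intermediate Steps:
x(Y, z) = √(-115 + Y)
x(-71, -36 - 1*87)/H(20, 260) = √(-115 - 71)/20 = √(-186)*(1/20) = (I*√186)*(1/20) = I*√186/20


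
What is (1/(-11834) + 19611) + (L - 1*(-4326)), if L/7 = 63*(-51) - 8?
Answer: 16449259/11834 ≈ 1390.0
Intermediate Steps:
L = -22547 (L = 7*(63*(-51) - 8) = 7*(-3213 - 8) = 7*(-3221) = -22547)
(1/(-11834) + 19611) + (L - 1*(-4326)) = (1/(-11834) + 19611) + (-22547 - 1*(-4326)) = (-1/11834 + 19611) + (-22547 + 4326) = 232076573/11834 - 18221 = 16449259/11834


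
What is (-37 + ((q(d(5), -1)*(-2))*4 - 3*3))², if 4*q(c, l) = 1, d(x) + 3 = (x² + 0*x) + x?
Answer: 2304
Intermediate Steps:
d(x) = -3 + x + x² (d(x) = -3 + ((x² + 0*x) + x) = -3 + ((x² + 0) + x) = -3 + (x² + x) = -3 + (x + x²) = -3 + x + x²)
q(c, l) = ¼ (q(c, l) = (¼)*1 = ¼)
(-37 + ((q(d(5), -1)*(-2))*4 - 3*3))² = (-37 + (((¼)*(-2))*4 - 3*3))² = (-37 + (-½*4 - 9))² = (-37 + (-2 - 9))² = (-37 - 11)² = (-48)² = 2304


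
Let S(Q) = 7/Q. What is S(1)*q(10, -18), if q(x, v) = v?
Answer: -126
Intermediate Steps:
S(1)*q(10, -18) = (7/1)*(-18) = (7*1)*(-18) = 7*(-18) = -126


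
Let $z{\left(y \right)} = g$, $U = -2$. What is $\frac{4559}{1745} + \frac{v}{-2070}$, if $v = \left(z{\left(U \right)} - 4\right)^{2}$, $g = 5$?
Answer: $\frac{1887077}{722430} \approx 2.6121$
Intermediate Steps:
$z{\left(y \right)} = 5$
$v = 1$ ($v = \left(5 - 4\right)^{2} = 1^{2} = 1$)
$\frac{4559}{1745} + \frac{v}{-2070} = \frac{4559}{1745} + 1 \frac{1}{-2070} = 4559 \cdot \frac{1}{1745} + 1 \left(- \frac{1}{2070}\right) = \frac{4559}{1745} - \frac{1}{2070} = \frac{1887077}{722430}$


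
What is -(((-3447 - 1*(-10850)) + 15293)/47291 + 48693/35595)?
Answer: -1036868261/561107715 ≈ -1.8479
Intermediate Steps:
-(((-3447 - 1*(-10850)) + 15293)/47291 + 48693/35595) = -(((-3447 + 10850) + 15293)*(1/47291) + 48693*(1/35595)) = -((7403 + 15293)*(1/47291) + 16231/11865) = -(22696*(1/47291) + 16231/11865) = -(22696/47291 + 16231/11865) = -1*1036868261/561107715 = -1036868261/561107715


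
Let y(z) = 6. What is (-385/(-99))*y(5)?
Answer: 70/3 ≈ 23.333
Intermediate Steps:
(-385/(-99))*y(5) = -385/(-99)*6 = -385*(-1/99)*6 = (35/9)*6 = 70/3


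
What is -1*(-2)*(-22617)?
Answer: -45234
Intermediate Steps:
-1*(-2)*(-22617) = 2*(-22617) = -45234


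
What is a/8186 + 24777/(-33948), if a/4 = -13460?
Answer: -112810269/15438796 ≈ -7.3069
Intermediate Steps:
a = -53840 (a = 4*(-13460) = -53840)
a/8186 + 24777/(-33948) = -53840/8186 + 24777/(-33948) = -53840*1/8186 + 24777*(-1/33948) = -26920/4093 - 2753/3772 = -112810269/15438796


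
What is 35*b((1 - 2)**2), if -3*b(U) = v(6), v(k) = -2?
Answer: 70/3 ≈ 23.333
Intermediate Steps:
b(U) = 2/3 (b(U) = -1/3*(-2) = 2/3)
35*b((1 - 2)**2) = 35*(2/3) = 70/3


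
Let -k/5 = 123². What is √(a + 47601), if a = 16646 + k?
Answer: I*√11398 ≈ 106.76*I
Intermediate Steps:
k = -75645 (k = -5*123² = -5*15129 = -75645)
a = -58999 (a = 16646 - 75645 = -58999)
√(a + 47601) = √(-58999 + 47601) = √(-11398) = I*√11398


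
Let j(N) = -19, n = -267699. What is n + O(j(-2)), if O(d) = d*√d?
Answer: -267699 - 19*I*√19 ≈ -2.677e+5 - 82.819*I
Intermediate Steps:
O(d) = d^(3/2)
n + O(j(-2)) = -267699 + (-19)^(3/2) = -267699 - 19*I*√19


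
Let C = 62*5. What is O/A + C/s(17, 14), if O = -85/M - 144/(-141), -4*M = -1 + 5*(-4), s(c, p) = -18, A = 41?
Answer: -2135711/121401 ≈ -17.592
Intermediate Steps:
C = 310
M = 21/4 (M = -(-1 + 5*(-4))/4 = -(-1 - 20)/4 = -¼*(-21) = 21/4 ≈ 5.2500)
O = -14972/987 (O = -85/21/4 - 144/(-141) = -85*4/21 - 144*(-1/141) = -340/21 + 48/47 = -14972/987 ≈ -15.169)
O/A + C/s(17, 14) = -14972/987/41 + 310/(-18) = -14972/987*1/41 + 310*(-1/18) = -14972/40467 - 155/9 = -2135711/121401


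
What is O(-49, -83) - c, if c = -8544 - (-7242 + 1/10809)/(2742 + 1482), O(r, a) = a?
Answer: 386227425799/45657216 ≈ 8459.3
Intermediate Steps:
c = -390016974727/45657216 (c = -8544 - (-7242 + 1/10809)/4224 = -8544 - (-78278777)/(10809*4224) = -8544 - 1*(-78278777/45657216) = -8544 + 78278777/45657216 = -390016974727/45657216 ≈ -8542.3)
O(-49, -83) - c = -83 - 1*(-390016974727/45657216) = -83 + 390016974727/45657216 = 386227425799/45657216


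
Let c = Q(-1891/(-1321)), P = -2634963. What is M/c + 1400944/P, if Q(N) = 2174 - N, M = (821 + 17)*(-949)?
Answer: -2772157591194298/7562246316369 ≈ -366.58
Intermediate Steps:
M = -795262 (M = 838*(-949) = -795262)
c = 2869963/1321 (c = 2174 - (-1891)/(-1321) = 2174 - (-1891)*(-1)/1321 = 2174 - 1*1891/1321 = 2174 - 1891/1321 = 2869963/1321 ≈ 2172.6)
M/c + 1400944/P = -795262/2869963/1321 + 1400944/(-2634963) = -795262*1321/2869963 + 1400944*(-1/2634963) = -1050541102/2869963 - 1400944/2634963 = -2772157591194298/7562246316369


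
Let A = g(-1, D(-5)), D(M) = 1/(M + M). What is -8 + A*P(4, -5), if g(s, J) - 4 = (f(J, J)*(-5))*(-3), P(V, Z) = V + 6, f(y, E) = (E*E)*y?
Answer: 637/20 ≈ 31.850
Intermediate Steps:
D(M) = 1/(2*M)
f(y, E) = y*E² (f(y, E) = E²*y = y*E²)
P(V, Z) = 6 + V
g(s, J) = 4 + 15*J³ (g(s, J) = 4 + ((J*J²)*(-5))*(-3) = 4 + (J³*(-5))*(-3) = 4 - 5*J³*(-3) = 4 + 15*J³)
A = 797/200 (A = 4 + 15*((½)/(-5))³ = 4 + 15*((½)*(-⅕))³ = 4 + 15*(-⅒)³ = 4 + 15*(-1/1000) = 4 - 3/200 = 797/200 ≈ 3.9850)
-8 + A*P(4, -5) = -8 + 797*(6 + 4)/200 = -8 + (797/200)*10 = -8 + 797/20 = 637/20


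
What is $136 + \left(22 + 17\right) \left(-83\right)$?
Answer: $-3101$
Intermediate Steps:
$136 + \left(22 + 17\right) \left(-83\right) = 136 + 39 \left(-83\right) = 136 - 3237 = -3101$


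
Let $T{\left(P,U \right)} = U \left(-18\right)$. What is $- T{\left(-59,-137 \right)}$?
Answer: $-2466$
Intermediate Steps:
$T{\left(P,U \right)} = - 18 U$
$- T{\left(-59,-137 \right)} = - \left(-18\right) \left(-137\right) = \left(-1\right) 2466 = -2466$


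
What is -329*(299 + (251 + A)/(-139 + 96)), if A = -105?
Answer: -4181919/43 ≈ -97254.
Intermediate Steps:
-329*(299 + (251 + A)/(-139 + 96)) = -329*(299 + (251 - 105)/(-139 + 96)) = -329*(299 + 146/(-43)) = -329*(299 + 146*(-1/43)) = -329*(299 - 146/43) = -329*12711/43 = -4181919/43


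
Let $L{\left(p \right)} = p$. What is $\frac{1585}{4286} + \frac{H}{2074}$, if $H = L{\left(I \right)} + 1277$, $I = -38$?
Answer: $\frac{2149411}{2222291} \approx 0.96721$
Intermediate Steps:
$H = 1239$ ($H = -38 + 1277 = 1239$)
$\frac{1585}{4286} + \frac{H}{2074} = \frac{1585}{4286} + \frac{1239}{2074} = \frac{2149411}{2222291}$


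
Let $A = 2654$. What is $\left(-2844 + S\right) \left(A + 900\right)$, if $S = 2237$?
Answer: $-2157278$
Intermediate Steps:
$\left(-2844 + S\right) \left(A + 900\right) = \left(-2844 + 2237\right) \left(2654 + 900\right) = \left(-607\right) 3554 = -2157278$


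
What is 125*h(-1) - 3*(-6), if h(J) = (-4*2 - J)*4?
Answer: -3482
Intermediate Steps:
h(J) = -32 - 4*J (h(J) = (-8 - J)*4 = -32 - 4*J)
125*h(-1) - 3*(-6) = 125*(-32 - 4*(-1)) - 3*(-6) = 125*(-32 + 4) + 18 = 125*(-28) + 18 = -3500 + 18 = -3482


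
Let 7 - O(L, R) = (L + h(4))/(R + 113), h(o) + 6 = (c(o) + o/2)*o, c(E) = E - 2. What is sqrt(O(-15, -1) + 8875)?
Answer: sqrt(6963523)/28 ≈ 94.245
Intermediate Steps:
c(E) = -2 + E
h(o) = -6 + o*(-2 + 3*o/2) (h(o) = -6 + ((-2 + o) + o/2)*o = -6 + (-2 + 3*o/2)*o = -6 + o*(-2 + 3*o/2))
O(L, R) = 7 - (10 + L)/(113 + R) (O(L, R) = 7 - (L + (-6 - 2*4 + (3/2)*4**2))/(R + 113) = 7 - (L + (-6 - 8 + (3/2)*16))/(113 + R) = 7 - (L + (-6 - 8 + 24))/(113 + R) = 7 - (L + 10)/(113 + R) = 7 - (10 + L)/(113 + R))
sqrt(O(-15, -1) + 8875) = sqrt((781 - 1*(-15) + 7*(-1))/(113 - 1) + 8875) = sqrt((781 + 15 - 7)/112 + 8875) = sqrt((1/112)*789 + 8875) = sqrt(789/112 + 8875) = sqrt(994789/112) = sqrt(6963523)/28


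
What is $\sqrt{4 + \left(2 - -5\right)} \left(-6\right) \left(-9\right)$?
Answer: $54 \sqrt{11} \approx 179.1$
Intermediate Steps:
$\sqrt{4 + \left(2 - -5\right)} \left(-6\right) \left(-9\right) = \sqrt{4 + \left(2 + 5\right)} \left(-6\right) \left(-9\right) = \sqrt{4 + 7} \left(-6\right) \left(-9\right) = \sqrt{11} \left(-6\right) \left(-9\right) = - 6 \sqrt{11} \left(-9\right) = 54 \sqrt{11}$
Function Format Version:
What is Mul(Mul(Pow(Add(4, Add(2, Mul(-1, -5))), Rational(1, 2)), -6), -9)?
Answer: Mul(54, Pow(11, Rational(1, 2))) ≈ 179.10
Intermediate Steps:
Mul(Mul(Pow(Add(4, Add(2, Mul(-1, -5))), Rational(1, 2)), -6), -9) = Mul(Mul(Pow(Add(4, Add(2, 5)), Rational(1, 2)), -6), -9) = Mul(Mul(Pow(Add(4, 7), Rational(1, 2)), -6), -9) = Mul(Mul(Pow(11, Rational(1, 2)), -6), -9) = Mul(Mul(-6, Pow(11, Rational(1, 2))), -9) = Mul(54, Pow(11, Rational(1, 2)))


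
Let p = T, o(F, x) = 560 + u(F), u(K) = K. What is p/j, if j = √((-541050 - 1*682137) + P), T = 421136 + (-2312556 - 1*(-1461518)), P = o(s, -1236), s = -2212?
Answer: 39082*I*√1224839/111349 ≈ 388.45*I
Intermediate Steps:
o(F, x) = 560 + F
P = -1652 (P = 560 - 2212 = -1652)
T = -429902 (T = 421136 + (-2312556 + 1461518) = 421136 - 851038 = -429902)
j = I*√1224839 (j = √((-541050 - 1*682137) - 1652) = √((-541050 - 682137) - 1652) = √(-1223187 - 1652) = √(-1224839) = I*√1224839 ≈ 1106.7*I)
p = -429902
p/j = -429902*(-I*√1224839/1224839) = -(-39082)*I*√1224839/111349 = 39082*I*√1224839/111349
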